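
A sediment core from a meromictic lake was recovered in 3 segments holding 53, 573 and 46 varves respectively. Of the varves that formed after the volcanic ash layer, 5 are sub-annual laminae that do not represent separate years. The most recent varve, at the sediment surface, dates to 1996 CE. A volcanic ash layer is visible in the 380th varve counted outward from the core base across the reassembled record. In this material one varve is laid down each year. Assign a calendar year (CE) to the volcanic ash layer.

1709 CE

Total varves = 53 + 573 + 46 = 672.
The volcanic ash layer sits at varve 380 from the core base, so 672 − 380 = 292 varves formed after it.
Excluding 5 false varves: 292 − 5 = 287.
Counting back 287 years from 1996 CE places the volcanic ash layer in 1996 − 287 = 1709 CE.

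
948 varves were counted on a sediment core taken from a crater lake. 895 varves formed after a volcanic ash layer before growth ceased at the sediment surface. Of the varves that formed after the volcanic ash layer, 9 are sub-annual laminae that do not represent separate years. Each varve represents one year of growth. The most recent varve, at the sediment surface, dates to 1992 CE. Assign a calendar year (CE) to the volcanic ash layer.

1106 CE

895 varves post-date the volcanic ash layer.
895 − 9 false = 886 true varves after the volcanic ash layer.
Counting back 886 years from 1992 CE places the volcanic ash layer in 1992 − 886 = 1106 CE.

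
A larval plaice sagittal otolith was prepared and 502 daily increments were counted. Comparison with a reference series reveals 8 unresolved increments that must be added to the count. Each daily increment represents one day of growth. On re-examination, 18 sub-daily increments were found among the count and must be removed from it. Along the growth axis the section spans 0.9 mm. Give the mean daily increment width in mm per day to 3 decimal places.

0.002 mm per day

Adjusted count: 502 − 18 + 8 = 492 daily increments.
Mean rate = 0.9 mm / 492 days ≈ 0.002 mm per day.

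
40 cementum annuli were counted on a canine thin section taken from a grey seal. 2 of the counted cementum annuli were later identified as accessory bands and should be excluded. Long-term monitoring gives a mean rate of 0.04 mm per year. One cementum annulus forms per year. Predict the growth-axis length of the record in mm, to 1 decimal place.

1.5 mm

Correcting the raw count gives 40 − 2 = 38 true cementum annuli.
Length ≈ 0.04 × 38 = 1.5 mm.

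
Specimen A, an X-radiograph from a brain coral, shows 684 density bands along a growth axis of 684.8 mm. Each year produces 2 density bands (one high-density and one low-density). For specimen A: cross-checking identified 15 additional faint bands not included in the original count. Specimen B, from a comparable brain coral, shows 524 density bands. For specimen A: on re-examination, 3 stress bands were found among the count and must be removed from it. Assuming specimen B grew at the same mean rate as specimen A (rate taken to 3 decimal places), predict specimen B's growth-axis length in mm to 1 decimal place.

Specimen A: true density band count = 684 − 3 + 15 = 696.
Specimen A: 696 density bands at 2 per year is 696 / 2 = 348 years.
A: Extension rate ≈ 684.8 / 348 = 1.968 mm/year.
Specimen B: dividing by 2 density bands per year: 524 / 2 = 262 years. For B, 1.968 mm/year × 262 years = 515.6 mm.

515.6 mm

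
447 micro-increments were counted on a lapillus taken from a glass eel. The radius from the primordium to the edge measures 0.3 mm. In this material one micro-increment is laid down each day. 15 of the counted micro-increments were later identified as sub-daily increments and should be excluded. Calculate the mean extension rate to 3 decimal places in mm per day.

True micro-increment count = 447 − 15 = 432.
Extension rate ≈ 0.3 / 432 = 0.001 mm per day.

0.001 mm per day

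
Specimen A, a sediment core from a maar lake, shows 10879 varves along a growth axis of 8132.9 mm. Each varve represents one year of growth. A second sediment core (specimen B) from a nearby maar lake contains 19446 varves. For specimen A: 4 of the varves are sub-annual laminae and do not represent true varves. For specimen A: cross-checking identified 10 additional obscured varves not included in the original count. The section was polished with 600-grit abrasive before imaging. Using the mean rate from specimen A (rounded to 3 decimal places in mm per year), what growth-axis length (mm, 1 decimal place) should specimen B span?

Specimen A: true varve count = 10879 − 4 + 10 = 10885.
A: Extension rate ≈ 8132.9 / 10885 = 0.747 mm per year.
Length of B = 0.747 × 19446 = 14526.2 mm.

14526.2 mm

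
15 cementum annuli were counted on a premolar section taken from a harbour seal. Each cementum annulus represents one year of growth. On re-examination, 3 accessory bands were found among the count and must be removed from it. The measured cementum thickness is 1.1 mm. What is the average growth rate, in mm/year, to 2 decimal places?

After corrections the count is 15 − 3 = 12 cementum annuli.
1.1 mm over 12 years gives 1.1 / 12 ≈ 0.09 mm/year.

0.09 mm/year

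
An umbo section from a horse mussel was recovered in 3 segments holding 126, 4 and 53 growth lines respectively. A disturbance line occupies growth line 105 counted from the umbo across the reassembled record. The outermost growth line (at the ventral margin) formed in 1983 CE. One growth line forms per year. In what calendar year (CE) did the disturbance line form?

Total growth lines = 126 + 4 + 53 = 183.
The disturbance line sits at growth line 105 from the umbo, so 183 − 105 = 78 growth lines formed after it.
The growth line at the ventral margin is 1983 CE, so the disturbance line dates to 1983 − 78 = 1905 CE.

1905 CE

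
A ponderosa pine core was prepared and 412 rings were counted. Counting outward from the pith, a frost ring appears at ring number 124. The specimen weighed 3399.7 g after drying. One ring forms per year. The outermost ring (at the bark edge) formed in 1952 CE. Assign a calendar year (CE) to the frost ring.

1664 CE

Between ring 124 and the bark edge there are 412 − 124 = 288 rings.
Counting back 288 years from 1952 CE places the frost ring in 1952 − 288 = 1664 CE.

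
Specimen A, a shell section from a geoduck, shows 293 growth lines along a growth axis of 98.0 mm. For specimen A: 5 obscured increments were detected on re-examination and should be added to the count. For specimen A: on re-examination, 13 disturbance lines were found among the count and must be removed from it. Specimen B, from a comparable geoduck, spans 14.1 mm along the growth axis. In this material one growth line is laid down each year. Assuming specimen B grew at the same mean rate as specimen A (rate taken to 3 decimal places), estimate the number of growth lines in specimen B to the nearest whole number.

Specimen A: correcting the raw count gives 293 − 13 + 5 = 285 true growth lines.
A: Extension rate ≈ 98.0 / 285 = 0.344 mm/yr.
B spans 14.1 / 0.344 = 40.99 years ≈ 41 growth lines.

41 growth lines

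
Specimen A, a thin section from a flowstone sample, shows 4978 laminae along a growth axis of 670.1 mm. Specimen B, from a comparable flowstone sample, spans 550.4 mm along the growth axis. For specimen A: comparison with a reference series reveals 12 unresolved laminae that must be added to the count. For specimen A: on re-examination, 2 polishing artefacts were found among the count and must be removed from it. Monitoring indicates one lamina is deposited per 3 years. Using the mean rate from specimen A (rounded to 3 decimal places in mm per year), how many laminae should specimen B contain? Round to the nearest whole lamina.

4077 laminae

Specimen A: true lamina count = 4978 − 2 + 12 = 4988.
Specimen A: 4988 laminae at 3 years each span 4988 × 3 = 14964 years.
A: 670.1 mm over 14964 years gives 670.1 / 14964 ≈ 0.045 mm/year.
B spans 550.4 / 0.045 = 12231.11 years; at 3 years per lamina that is 12231.11 / 3 ≈ 4077 laminae.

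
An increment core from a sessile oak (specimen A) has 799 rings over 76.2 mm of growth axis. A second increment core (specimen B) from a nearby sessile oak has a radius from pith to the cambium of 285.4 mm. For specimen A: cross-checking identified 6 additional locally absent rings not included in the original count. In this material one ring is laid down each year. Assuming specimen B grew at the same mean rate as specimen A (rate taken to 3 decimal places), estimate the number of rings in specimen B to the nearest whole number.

Specimen A: adjusted count: 799 + 6 = 805 rings.
A: 76.2 mm over 805 years gives 76.2 / 805 ≈ 0.095 mm/year.
For B, 285.4 / 0.095 = 3004.21 years ≈ 3004 rings.

3004 rings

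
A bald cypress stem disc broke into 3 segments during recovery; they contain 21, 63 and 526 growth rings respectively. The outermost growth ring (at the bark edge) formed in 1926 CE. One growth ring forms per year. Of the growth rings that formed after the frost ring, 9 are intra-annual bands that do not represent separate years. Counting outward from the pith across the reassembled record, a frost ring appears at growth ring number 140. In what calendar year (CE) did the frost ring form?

Total growth rings = 21 + 63 + 526 = 610.
The frost ring sits at growth ring 140 from the pith, so 610 − 140 = 470 growth rings formed after it.
Removing the 9 false growth rings leaves 470 − 9 = 461 true growth rings beyond the frost ring.
The growth ring at the bark edge is 1926 CE, so the frost ring dates to 1926 − 461 = 1465 CE.

1465 CE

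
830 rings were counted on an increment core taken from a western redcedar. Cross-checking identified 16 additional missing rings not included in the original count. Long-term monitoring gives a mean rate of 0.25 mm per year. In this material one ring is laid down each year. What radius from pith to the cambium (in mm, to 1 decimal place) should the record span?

Adjusted count: 830 + 16 = 846 rings.
846 years at 0.25 mm/year gives 0.25 × 846 = 211.5 mm.

211.5 mm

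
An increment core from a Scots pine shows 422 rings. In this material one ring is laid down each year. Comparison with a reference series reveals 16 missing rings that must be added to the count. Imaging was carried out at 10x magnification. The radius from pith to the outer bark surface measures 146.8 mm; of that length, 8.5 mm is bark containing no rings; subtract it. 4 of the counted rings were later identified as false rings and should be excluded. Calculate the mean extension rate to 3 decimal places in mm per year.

0.319 mm per year

After corrections the count is 422 − 4 + 16 = 434 rings.
The growth record spans 146.8 − 8.5 = 138.3 mm.
Mean rate = 138.3 mm / 434 years ≈ 0.319 mm per year.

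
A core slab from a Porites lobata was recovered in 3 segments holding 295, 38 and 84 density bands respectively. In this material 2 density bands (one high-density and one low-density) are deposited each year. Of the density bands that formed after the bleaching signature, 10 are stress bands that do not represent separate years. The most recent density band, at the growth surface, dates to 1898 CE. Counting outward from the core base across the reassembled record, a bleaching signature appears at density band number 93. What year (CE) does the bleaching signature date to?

1741 CE

Total density bands = 295 + 38 + 84 = 417.
The bleaching signature sits at density band 93 from the core base, so 417 − 93 = 324 density bands formed after it.
Removing the 10 false density bands leaves 324 − 10 = 314 true density bands beyond the bleaching signature.
Dividing by 2 density bands per year: 314 / 2 = 157 years.
1898 − 157 = 1741 CE.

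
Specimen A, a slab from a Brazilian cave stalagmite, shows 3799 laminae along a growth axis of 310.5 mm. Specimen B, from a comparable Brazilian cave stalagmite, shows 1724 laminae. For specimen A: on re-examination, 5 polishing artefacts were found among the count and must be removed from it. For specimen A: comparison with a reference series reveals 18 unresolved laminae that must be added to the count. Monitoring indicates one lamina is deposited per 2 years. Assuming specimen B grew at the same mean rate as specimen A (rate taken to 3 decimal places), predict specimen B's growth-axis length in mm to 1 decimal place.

141.4 mm

Specimen A: after corrections the count is 3799 − 5 + 18 = 3812 laminae.
Specimen A: 3812 laminae at 2 years each span 3812 × 2 = 7624 years.
A: Mean rate = 310.5 mm / 7624 years ≈ 0.041 mm/yr.
Specimen B: at 2 years per lamina, 1724 × 2 = 3448 years. B's length ≈ 0.041 × 3448 = 141.4 mm.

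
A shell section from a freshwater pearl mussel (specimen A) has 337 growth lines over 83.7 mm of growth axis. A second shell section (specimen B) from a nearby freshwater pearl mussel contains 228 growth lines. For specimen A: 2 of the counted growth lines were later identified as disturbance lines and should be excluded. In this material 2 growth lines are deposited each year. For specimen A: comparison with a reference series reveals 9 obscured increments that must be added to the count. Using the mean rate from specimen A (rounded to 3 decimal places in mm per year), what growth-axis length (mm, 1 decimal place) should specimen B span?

55.5 mm

Specimen A: adjusted count: 337 − 2 + 9 = 344 growth lines.
Specimen A: 344 growth lines at 2 per year is 344 / 2 = 172 years.
A: 83.7 mm over 172 years gives 83.7 / 172 ≈ 0.487 mm per year.
Specimen B: 228 growth lines at 2 per year is 228 / 2 = 114 years. For B, 0.487 mm/year × 114 years = 55.5 mm.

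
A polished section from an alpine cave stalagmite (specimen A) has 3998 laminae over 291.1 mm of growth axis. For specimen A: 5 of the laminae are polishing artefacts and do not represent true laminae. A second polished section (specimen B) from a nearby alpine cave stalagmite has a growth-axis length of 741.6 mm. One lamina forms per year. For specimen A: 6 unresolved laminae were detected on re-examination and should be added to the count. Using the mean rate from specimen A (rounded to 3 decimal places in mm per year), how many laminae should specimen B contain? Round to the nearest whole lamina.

10159 laminae

Specimen A: after corrections the count is 3998 − 5 + 6 = 3999 laminae.
A: Mean rate = 291.1 mm / 3999 years ≈ 0.073 mm per year.
Specimen B: 741.6 mm / 0.073 mm per year = 10158.90 years ≈ 10159 laminae.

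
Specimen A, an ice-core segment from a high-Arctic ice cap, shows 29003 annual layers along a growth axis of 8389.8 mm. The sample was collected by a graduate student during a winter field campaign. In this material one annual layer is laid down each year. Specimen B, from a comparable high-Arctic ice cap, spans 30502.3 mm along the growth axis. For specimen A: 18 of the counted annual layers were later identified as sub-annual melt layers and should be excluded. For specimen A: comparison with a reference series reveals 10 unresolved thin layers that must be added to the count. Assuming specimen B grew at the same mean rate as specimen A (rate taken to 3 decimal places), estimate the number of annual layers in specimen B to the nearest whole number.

Specimen A: adjusted count: 29003 − 18 + 10 = 28995 annual layers.
A: Extension rate ≈ 8389.8 / 28995 = 0.289 mm/yr.
For B, 30502.3 / 0.289 = 105544.29 years ≈ 105544 annual layers.

105544 annual layers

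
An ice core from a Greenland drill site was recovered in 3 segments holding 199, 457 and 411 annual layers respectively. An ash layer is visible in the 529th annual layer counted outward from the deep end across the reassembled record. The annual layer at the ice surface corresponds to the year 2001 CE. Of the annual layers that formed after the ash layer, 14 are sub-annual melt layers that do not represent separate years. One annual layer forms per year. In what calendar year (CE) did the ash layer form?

1477 CE

Total annual layers = 199 + 457 + 411 = 1067.
The ash layer sits at annual layer 529 from the deep end, so 1067 − 529 = 538 annual layers formed after it.
Removing the 14 false annual layers leaves 538 − 14 = 524 true annual layers beyond the ash layer.
The annual layer at the ice surface is 2001 CE, so the ash layer dates to 2001 − 524 = 1477 CE.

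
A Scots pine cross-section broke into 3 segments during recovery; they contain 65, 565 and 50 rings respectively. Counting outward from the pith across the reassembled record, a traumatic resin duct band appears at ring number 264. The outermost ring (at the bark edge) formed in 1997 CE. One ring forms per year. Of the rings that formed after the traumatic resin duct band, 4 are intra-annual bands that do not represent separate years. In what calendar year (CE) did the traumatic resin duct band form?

1585 CE

Total rings = 65 + 565 + 50 = 680.
Between ring 264 and the bark edge there are 680 − 264 = 416 rings.
416 − 4 false = 412 true rings after the traumatic resin duct band.
The ring at the bark edge is 1997 CE, so the traumatic resin duct band dates to 1997 − 412 = 1585 CE.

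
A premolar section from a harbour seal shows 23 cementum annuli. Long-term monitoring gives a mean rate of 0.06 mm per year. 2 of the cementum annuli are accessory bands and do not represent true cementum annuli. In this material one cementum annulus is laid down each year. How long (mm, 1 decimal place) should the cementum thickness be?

1.3 mm

Correcting the raw count gives 23 − 2 = 21 true cementum annuli.
Predicted length = 0.06 mm/year × 21 years = 1.3 mm.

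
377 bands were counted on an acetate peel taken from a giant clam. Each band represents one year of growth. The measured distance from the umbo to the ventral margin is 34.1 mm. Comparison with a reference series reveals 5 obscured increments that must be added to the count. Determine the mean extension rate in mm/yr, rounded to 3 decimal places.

Adjusted count: 377 + 5 = 382 bands.
34.1 mm over 382 years gives 34.1 / 382 ≈ 0.089 mm/yr.

0.089 mm/yr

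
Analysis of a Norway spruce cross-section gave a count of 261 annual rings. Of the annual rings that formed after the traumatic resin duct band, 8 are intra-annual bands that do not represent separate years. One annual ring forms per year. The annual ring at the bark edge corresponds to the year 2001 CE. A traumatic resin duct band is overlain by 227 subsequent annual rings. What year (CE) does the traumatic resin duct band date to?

There are 227 annual rings younger than the traumatic resin duct band.
227 − 8 false = 219 true annual rings after the traumatic resin duct band.
The annual ring at the bark edge is 2001 CE, so the traumatic resin duct band dates to 2001 − 219 = 1782 CE.

1782 CE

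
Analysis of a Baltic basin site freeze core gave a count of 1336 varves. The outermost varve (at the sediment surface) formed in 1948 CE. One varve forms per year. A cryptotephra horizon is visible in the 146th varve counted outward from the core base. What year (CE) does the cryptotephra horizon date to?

Between varve 146 and the sediment surface there are 1336 − 146 = 1190 varves.
Counting back 1190 years from 1948 CE places the cryptotephra horizon in 1948 − 1190 = 758 CE.

758 CE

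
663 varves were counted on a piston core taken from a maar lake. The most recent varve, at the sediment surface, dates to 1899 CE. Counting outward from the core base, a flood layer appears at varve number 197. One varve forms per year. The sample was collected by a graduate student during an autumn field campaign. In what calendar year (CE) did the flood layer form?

1433 CE

The flood layer sits at varve 197 from the core base, so 663 − 197 = 466 varves formed after it.
The varve at the sediment surface is 1899 CE, so the flood layer dates to 1899 − 466 = 1433 CE.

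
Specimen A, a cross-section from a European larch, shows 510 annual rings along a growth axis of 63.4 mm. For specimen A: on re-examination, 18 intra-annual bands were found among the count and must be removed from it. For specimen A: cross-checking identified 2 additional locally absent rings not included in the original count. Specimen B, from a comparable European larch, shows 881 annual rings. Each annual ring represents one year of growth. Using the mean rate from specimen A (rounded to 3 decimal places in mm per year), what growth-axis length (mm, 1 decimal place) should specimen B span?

Specimen A: adjusted count: 510 − 18 + 2 = 494 annual rings.
A: Mean rate = 63.4 mm / 494 years ≈ 0.128 mm/year.
Length of B = 0.128 × 881 = 112.8 mm.

112.8 mm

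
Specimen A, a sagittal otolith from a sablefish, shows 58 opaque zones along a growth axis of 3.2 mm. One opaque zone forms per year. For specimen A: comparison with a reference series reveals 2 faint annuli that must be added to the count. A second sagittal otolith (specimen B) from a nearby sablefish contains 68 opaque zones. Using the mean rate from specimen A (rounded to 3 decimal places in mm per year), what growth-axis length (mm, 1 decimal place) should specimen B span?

Specimen A: after corrections the count is 58 + 2 = 60 opaque zones.
A: Extension rate ≈ 3.2 / 60 = 0.053 mm/yr.
For B, 0.053 mm/year × 68 years = 3.6 mm.

3.6 mm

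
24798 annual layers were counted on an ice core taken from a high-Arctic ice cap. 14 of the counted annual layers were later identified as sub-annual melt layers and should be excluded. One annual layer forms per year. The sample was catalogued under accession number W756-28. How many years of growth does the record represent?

After corrections the count is 24798 − 14 = 24784 annual layers.
One annual layer per year makes the duration 24784 years.

24784 years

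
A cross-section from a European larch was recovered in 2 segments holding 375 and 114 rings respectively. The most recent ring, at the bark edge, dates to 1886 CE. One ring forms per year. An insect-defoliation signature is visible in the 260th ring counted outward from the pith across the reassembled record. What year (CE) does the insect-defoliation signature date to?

1657 CE

Total rings = 375 + 114 = 489.
Between ring 260 and the bark edge there are 489 − 260 = 229 rings.
Counting back 229 years from 1886 CE places the insect-defoliation signature in 1886 − 229 = 1657 CE.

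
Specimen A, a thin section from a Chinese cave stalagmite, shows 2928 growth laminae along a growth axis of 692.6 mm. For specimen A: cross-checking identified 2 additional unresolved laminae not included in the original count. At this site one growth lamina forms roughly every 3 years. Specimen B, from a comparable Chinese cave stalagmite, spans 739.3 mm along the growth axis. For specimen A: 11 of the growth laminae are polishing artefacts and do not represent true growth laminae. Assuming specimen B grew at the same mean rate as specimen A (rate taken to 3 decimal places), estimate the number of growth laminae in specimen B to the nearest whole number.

Specimen A: after corrections the count is 2928 − 11 + 2 = 2919 growth laminae.
Specimen A: multiplying by 3 years per growth lamina: 2919 × 3 = 8757 years.
A: 692.6 mm over 8757 years gives 692.6 / 8757 ≈ 0.079 mm/year.
For B, 739.3 / 0.079 = 9358.23 years; at 3 years per growth lamina that is 9358.23 / 3 ≈ 3119 growth laminae.

3119 growth laminae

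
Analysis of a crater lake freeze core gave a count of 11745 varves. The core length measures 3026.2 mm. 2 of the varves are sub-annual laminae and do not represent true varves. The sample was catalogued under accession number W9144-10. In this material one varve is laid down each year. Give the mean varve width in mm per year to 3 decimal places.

Adjusted count: 11745 − 2 = 11743 varves.
Mean rate = 3026.2 mm / 11743 years ≈ 0.258 mm per year.

0.258 mm per year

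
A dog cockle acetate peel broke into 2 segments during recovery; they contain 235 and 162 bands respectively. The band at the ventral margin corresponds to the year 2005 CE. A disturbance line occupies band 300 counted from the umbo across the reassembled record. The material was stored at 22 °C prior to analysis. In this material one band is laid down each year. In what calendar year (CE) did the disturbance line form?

Total bands = 235 + 162 = 397.
The disturbance line sits at band 300 from the umbo, so 397 − 300 = 97 bands formed after it.
Counting back 97 years from 2005 CE places the disturbance line in 2005 − 97 = 1908 CE.

1908 CE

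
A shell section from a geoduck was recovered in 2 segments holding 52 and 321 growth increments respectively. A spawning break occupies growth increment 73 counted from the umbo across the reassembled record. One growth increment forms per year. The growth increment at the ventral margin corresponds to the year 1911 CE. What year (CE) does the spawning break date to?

1611 CE

Total growth increments = 52 + 321 = 373.
The spawning break sits at growth increment 73 from the umbo, so 373 − 73 = 300 growth increments formed after it.
The growth increment at the ventral margin is 1911 CE, so the spawning break dates to 1911 − 300 = 1611 CE.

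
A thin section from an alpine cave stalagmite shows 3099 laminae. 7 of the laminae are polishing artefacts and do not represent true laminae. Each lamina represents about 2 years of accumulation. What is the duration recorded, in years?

Correcting the raw count gives 3099 − 7 = 3092 true laminae.
Multiplying by 2 years per lamina: 3092 × 2 = 6184 years.

6184 years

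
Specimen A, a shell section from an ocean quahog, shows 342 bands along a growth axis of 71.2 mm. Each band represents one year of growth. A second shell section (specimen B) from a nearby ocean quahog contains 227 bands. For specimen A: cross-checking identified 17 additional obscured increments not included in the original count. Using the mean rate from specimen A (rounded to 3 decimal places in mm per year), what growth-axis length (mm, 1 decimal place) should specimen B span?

Specimen A: adjusted count: 342 + 17 = 359 bands.
A: Mean rate = 71.2 mm / 359 years ≈ 0.198 mm per year.
Length of B = 0.198 × 227 = 44.9 mm.

44.9 mm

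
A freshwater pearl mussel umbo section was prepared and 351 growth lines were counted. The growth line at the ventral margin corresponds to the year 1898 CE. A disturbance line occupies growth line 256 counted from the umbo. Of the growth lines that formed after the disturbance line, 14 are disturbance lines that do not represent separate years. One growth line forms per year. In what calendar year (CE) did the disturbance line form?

351 − 256 = 95 growth lines lie beyond the disturbance line toward the ventral margin.
95 − 14 false = 81 true growth lines after the disturbance line.
1898 − 81 = 1817 CE.

1817 CE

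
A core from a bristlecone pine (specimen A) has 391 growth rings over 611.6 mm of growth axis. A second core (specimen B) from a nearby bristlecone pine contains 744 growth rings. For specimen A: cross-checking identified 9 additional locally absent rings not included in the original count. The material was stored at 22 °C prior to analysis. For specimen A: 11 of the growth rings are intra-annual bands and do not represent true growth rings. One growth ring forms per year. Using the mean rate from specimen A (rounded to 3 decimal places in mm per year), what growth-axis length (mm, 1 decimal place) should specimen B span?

Specimen A: adjusted count: 391 − 11 + 9 = 389 growth rings.
A: 611.6 mm over 389 years gives 611.6 / 389 ≈ 1.572 mm/yr.
B's length ≈ 1.572 × 744 = 1169.6 mm.

1169.6 mm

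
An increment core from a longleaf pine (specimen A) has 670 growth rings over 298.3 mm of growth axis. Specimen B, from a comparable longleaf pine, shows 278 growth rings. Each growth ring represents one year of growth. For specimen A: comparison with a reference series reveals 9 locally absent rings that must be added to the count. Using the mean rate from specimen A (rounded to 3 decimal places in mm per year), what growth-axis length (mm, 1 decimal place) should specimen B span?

Specimen A: true growth ring count = 670 + 9 = 679.
A: Extension rate ≈ 298.3 / 679 = 0.439 mm/year.
For B, 0.439 mm/year × 278 years = 122.0 mm.

122.0 mm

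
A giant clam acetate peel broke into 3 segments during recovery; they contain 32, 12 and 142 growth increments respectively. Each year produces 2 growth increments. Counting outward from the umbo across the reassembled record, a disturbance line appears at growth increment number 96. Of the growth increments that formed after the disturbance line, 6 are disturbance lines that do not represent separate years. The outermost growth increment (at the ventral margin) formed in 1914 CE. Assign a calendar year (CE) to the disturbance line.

1872 CE

Total growth increments = 32 + 12 + 142 = 186.
Between growth increment 96 and the ventral margin there are 186 − 96 = 90 growth increments.
90 − 6 false = 84 true growth increments after the disturbance line.
Dividing by 2 growth increments per year: 84 / 2 = 42 years.
Counting back 42 years from 1914 CE places the disturbance line in 1914 − 42 = 1872 CE.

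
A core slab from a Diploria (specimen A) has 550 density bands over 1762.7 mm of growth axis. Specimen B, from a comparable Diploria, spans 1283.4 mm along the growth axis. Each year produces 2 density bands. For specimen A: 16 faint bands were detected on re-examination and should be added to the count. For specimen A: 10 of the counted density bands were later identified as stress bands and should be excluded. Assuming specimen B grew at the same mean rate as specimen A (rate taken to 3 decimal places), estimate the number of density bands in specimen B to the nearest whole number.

405 density bands

Specimen A: true density band count = 550 − 10 + 16 = 556.
Specimen A: 556 density bands at 2 per year is 556 / 2 = 278 years.
A: Mean rate = 1762.7 mm / 278 years ≈ 6.341 mm/year.
B spans 1283.4 / 6.341 = 202.40 years; at 2 density bands per year that is 202.40 × 2 ≈ 405 density bands.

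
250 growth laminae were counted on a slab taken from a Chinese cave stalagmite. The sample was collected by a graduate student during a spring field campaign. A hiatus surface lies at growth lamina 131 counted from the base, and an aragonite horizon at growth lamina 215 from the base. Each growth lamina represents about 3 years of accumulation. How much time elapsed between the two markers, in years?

The two markers are separated by 215 − 131 = 84 growth laminae.
At 3 years per growth lamina, 84 × 3 = 252 years.

252 years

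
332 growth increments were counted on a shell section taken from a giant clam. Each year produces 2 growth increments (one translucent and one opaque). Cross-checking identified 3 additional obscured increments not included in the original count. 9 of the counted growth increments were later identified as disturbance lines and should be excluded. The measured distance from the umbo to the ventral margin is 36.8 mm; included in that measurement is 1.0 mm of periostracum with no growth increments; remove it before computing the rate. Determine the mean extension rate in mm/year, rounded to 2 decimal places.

True growth increment count = 332 − 9 + 3 = 326.
Dividing by 2 growth increments per year: 326 / 2 = 163 years.
The growth record spans 36.8 − 1.0 = 35.8 mm.
Mean rate = 35.8 mm / 163 years ≈ 0.22 mm/year.

0.22 mm/year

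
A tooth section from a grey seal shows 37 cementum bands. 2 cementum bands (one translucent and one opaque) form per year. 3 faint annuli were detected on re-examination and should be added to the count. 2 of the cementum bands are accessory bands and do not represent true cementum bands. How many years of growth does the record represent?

Correcting the raw count gives 37 − 2 + 3 = 38 true cementum bands.
38 cementum bands at 2 per year is 38 / 2 = 19 years.

19 yr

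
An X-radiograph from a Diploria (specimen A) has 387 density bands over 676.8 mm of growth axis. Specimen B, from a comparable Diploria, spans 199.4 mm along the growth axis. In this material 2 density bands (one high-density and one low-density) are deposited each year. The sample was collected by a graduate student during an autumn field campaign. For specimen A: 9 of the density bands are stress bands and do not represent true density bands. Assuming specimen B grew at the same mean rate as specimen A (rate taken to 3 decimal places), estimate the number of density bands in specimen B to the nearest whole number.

Specimen A: true density band count = 387 − 9 = 378.
Specimen A: 378 density bands at 2 per year is 378 / 2 = 189 years.
A: 676.8 mm over 189 years gives 676.8 / 189 ≈ 3.581 mm per year.
For B, 199.4 / 3.581 = 55.68 years; at 2 density bands per year that is 55.68 × 2 ≈ 111 density bands.

111 density bands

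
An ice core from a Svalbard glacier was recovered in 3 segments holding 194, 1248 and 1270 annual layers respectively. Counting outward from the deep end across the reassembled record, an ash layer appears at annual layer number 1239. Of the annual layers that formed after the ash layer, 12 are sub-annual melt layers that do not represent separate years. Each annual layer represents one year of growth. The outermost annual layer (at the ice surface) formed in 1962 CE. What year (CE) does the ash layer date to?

501 CE

Total annual layers = 194 + 1248 + 1270 = 2712.
The ash layer sits at annual layer 1239 from the deep end, so 2712 − 1239 = 1473 annual layers formed after it.
1473 − 12 false = 1461 true annual layers after the ash layer.
1962 − 1461 = 501 CE.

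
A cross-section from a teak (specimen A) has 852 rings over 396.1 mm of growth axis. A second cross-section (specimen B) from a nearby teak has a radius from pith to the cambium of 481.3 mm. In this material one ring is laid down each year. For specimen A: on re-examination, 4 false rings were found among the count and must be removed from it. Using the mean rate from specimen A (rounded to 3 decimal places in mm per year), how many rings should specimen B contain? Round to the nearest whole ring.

Specimen A: after corrections the count is 852 − 4 = 848 rings.
A: Mean rate = 396.1 mm / 848 years ≈ 0.467 mm/yr.
B spans 481.3 / 0.467 = 1030.62 years ≈ 1031 rings.

1031 rings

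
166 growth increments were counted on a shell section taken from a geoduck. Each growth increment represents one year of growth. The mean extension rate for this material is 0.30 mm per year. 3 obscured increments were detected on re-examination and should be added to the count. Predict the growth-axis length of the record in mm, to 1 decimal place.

True growth increment count = 166 + 3 = 169.
Predicted length = 0.30 mm/year × 169 years = 50.7 mm.

50.7 mm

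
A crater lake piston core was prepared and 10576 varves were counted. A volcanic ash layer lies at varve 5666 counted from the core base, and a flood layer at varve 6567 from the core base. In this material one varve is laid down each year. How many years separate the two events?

Separation: 6567 − 5666 = 901 varves.
At one varve per year, 901 years elapsed between them.

901 yr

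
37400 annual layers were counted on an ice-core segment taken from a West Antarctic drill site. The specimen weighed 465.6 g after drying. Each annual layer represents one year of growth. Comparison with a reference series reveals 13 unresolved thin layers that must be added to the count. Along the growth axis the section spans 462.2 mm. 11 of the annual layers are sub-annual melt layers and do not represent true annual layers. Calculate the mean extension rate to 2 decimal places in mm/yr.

After corrections the count is 37400 − 11 + 13 = 37402 annual layers.
Extension rate ≈ 462.2 / 37402 = 0.01 mm/yr.

0.01 mm/yr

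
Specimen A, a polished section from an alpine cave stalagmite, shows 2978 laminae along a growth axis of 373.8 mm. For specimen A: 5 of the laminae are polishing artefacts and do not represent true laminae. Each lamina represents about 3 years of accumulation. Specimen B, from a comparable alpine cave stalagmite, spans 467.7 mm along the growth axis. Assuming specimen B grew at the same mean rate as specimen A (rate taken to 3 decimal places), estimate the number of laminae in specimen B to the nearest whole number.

3712 laminae

Specimen A: after corrections the count is 2978 − 5 = 2973 laminae.
Specimen A: multiplying by 3 years per lamina: 2973 × 3 = 8919 years.
A: Mean rate = 373.8 mm / 8919 years ≈ 0.042 mm/yr.
Specimen B: 467.7 mm / 0.042 mm per year = 11135.71 years; at 3 years per lamina that is 11135.71 / 3 ≈ 3712 laminae.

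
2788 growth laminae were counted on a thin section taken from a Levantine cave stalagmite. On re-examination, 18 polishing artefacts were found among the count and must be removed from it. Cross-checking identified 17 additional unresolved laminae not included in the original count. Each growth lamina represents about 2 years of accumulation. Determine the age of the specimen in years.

Correcting the raw count gives 2788 − 18 + 17 = 2787 true growth laminae.
At 2 years per growth lamina, 2787 × 2 = 5574 years.

5574 years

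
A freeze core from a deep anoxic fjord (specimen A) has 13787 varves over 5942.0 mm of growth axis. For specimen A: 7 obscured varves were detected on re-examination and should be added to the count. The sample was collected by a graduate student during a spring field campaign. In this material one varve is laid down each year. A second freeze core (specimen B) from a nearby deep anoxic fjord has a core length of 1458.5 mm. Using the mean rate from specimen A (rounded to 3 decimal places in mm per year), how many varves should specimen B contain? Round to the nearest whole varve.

3384 varves

Specimen A: after corrections the count is 13787 + 7 = 13794 varves.
A: Extension rate ≈ 5942.0 / 13794 = 0.431 mm/year.
Specimen B: 1458.5 mm / 0.431 mm per year = 3383.99 years ≈ 3384 varves.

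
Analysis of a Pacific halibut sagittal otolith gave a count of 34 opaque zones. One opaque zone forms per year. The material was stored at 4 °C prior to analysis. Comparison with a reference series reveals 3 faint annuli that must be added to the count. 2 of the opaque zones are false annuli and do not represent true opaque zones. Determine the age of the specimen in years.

After corrections the count is 34 − 2 + 3 = 35 opaque zones.
One opaque zone per year makes the duration 35 years.

35 years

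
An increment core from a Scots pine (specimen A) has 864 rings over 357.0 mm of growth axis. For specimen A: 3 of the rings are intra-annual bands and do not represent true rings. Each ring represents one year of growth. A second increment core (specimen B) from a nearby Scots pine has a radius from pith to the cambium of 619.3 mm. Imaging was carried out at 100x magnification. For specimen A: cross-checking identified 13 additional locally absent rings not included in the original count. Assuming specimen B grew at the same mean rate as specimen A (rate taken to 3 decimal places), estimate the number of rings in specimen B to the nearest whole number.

1518 rings

Specimen A: after corrections the count is 864 − 3 + 13 = 874 rings.
A: Mean rate = 357.0 mm / 874 years ≈ 0.408 mm/year.
For B, 619.3 / 0.408 = 1517.89 years ≈ 1518 rings.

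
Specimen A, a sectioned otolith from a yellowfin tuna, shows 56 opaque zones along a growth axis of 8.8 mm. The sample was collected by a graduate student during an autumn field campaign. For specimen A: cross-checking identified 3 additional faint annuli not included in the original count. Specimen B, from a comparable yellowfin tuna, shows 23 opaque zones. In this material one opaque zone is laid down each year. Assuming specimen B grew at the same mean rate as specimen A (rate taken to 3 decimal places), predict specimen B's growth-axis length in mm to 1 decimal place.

Specimen A: correcting the raw count gives 56 + 3 = 59 true opaque zones.
A: Extension rate ≈ 8.8 / 59 = 0.149 mm per year.
For B, 0.149 mm/year × 23 years = 3.4 mm.

3.4 mm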